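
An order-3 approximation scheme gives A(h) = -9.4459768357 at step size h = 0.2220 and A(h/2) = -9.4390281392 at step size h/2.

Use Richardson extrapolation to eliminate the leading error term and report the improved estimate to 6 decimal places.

The method has order 3: 2^3 = 8.
Weighted: (-75.5122251136) − (-9.4459768357) = -66.0662482779
Divide by 2^3 − 1 = 7.
Extrapolated: (-66.0662482779) / 7 = -9.4380354683

-9.438035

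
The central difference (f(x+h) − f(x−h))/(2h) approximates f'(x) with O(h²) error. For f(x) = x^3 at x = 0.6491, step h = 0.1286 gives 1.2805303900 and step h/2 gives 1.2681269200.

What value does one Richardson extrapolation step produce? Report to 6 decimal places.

Leading term ∝ h^2; use weight 4 = 2^2.
4*1.2681269200 = 5.0725076800; subtract 1.2805303900 → 3.7919772900
Denominator 4 − 1 = 3.
3.7919772900 ÷ 3 = 1.2639924300
Shift from A(h/2): −0.0041344900.

1.263992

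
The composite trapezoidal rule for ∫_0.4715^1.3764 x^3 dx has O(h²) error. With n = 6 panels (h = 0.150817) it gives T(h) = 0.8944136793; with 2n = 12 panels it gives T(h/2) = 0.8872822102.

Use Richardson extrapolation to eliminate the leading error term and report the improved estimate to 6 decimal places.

With r = 2 the leading error scales as h^2, so the weight is 2^2 = 4.
4 × 0.8872822102 − 0.8944136793 = 2.6547151615
Extrapolated: 2.6547151615 / 3 = 0.8849050538

0.884905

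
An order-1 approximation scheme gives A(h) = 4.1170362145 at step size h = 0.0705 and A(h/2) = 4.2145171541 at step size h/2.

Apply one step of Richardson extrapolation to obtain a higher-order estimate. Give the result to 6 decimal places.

r = 1, so 2^r = 2.
Difference of the inputs: 4.2145171541 − 4.1170362145 = 0.0974809396
Correction (A(h/2) − A(h))/(2 − 1) = 0.0974809396/1 = 0.0974809396
R = 4.2145171541 + 0.0974809396 = 4.3119980937
Shift from A(h/2): +0.0974809396.

4.311998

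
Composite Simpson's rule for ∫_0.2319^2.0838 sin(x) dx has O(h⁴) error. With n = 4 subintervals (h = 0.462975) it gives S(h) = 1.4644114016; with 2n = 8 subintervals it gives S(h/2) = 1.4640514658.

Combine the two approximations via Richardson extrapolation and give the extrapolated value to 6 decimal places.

With r = 4 the leading error scales as h^4, so the weight is 2^4 = 16.
16 × 1.4640514658 = 23.4248234528; subtract 1.4644114016 → 21.9604120512
Divide by 2^4 − 1 = 15.
Result: 1.4640274701

1.464027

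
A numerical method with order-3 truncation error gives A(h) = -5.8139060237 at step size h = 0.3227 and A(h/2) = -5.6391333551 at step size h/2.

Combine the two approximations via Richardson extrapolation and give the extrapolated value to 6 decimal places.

-5.614166

r = 3: numerator weight 8, denominator 7.
Weighted: (-45.1130668408) − (-5.8139060237) = -39.2991608171
Denominator 8 − 1 = 7.
Extrapolated: (-39.2991608171) / 7 = -5.6141658310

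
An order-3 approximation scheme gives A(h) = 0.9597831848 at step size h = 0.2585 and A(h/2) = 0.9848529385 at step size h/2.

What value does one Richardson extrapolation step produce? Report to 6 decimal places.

r = 3: numerator weight 8, denominator 7.
2^3 × A(h/2) = 7.8788235080; minus A(h) gives 6.9190403232.
6.9190403232 ÷ 7 = 0.9884343319
Correction |R − A(h/2)| = 3.581e-03; gap |A(h/2) − A(h)| = 2.507e-02.

0.988434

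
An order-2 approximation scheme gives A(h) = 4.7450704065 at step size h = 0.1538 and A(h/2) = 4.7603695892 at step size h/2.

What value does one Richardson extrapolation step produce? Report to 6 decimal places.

4.765469

Method order is 2; weight 2^2 = 4.
Weighted: 19.0414783568 − 4.7450704065 = 14.2964079503
Denominator 4 − 1 = 3.
Result: 4.7654693168
Gap between inputs: 1.530e-02; correction applied: +0.0050997276.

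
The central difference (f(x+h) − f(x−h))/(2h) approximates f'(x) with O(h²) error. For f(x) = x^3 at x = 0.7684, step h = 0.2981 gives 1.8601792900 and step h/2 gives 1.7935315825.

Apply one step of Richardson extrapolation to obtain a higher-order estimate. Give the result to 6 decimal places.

Method order is 2; weight 2^2 = 4.
Weighted: 7.1741263300 − 1.8601792900 = 5.3139470400
Divide by 2^2 − 1 = 3.
Extrapolated: 5.3139470400 / 3 = 1.7713156800
Gap between inputs: 6.665e-02; correction applied: −0.0222159025.

1.771316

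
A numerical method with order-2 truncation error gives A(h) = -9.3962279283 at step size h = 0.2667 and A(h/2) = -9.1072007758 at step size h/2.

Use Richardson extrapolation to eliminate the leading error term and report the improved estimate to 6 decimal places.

With r = 2 the leading error scales as h^2, so the weight is 2^2 = 4.
4×(-9.1072007758) − (-9.3962279283) = -27.0325751749
Divide by 2^2 − 1 = 3.
Extrapolated: (-27.0325751749) / 3 = -9.0108583916
Gap between inputs: 2.890e-01; correction applied: +0.0963423842.

-9.010858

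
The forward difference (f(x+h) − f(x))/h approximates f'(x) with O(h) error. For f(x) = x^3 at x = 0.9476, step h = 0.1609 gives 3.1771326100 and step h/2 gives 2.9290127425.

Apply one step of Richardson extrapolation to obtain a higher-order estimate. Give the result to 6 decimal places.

2.680893

With r = 1 the leading error scales as h^1, so the weight is 2^1 = 2.
Top: 2(2.9290127425) − (3.1771326100) = 2.6808928750
Divide by 2^1 − 1 = 1.
2.6808928750 ÷ 1 = 2.6808928750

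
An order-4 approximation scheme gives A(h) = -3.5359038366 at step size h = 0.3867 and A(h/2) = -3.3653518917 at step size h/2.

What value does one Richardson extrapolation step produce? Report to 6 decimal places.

-3.353982

The method has order 4: 2^4 = 16.
Top: 16(-3.3653518917) − (-3.5359038366) = -50.3097264306
Denominator 16 − 1 = 15.
(16·(-3.3653518917) − (-3.5359038366))/(16 − 1) = -3.3539817620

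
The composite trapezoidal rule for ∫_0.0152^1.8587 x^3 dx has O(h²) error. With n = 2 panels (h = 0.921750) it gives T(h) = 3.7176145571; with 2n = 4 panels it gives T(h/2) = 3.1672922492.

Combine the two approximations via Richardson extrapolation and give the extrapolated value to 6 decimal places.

r = 2, so 2^r = 4.
Difference of the inputs: 3.1672922492 − 3.7176145571 = -0.5503223079
Divide by 2^2 − 1 = 3: (-0.5503223079)/3 = -0.1834407693
R = A(h/2) + (A(h/2) − A(h))/3 = 3.1672922492 − 0.1834407693 = 2.9838514799

2.983851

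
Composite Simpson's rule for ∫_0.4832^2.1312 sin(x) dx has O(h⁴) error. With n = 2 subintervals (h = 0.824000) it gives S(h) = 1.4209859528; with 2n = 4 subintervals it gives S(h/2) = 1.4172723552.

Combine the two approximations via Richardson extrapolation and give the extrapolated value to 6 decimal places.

1.417025

Method order is 4; weight 2^4 = 16.
16 × 1.4172723552 = 22.6763576832; subtract 1.4209859528 → 21.2553717304
Denominator 16 − 1 = 15.
R = 21.2553717304/15 = 1.4170247820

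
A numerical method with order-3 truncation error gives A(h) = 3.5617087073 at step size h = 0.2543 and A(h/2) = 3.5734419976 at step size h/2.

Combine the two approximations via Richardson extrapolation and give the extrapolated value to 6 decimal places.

r = 3: numerator weight 8, denominator 7.
Numerator 8*A(h/2) − A(h) = 8*3.5734419976 − 3.5617087073 = 25.0258272735
Denominator 8 − 1 = 7.
R = 25.0258272735/7 = 3.5751181819

3.575118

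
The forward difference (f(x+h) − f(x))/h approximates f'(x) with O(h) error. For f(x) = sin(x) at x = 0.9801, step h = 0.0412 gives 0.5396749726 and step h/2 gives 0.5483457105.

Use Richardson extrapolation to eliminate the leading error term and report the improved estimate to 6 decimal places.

0.557016

Order 1 gives 2^r = 2 and 2^r − 1 = 1.
Difference of the inputs: 0.5483457105 − 0.5396749726 = 0.0086707379
Divide by 2^1 − 1 = 1: 0.0086707379/1 = 0.0086707379
R = 0.5483457105 + 0.0086707379 = 0.5570164484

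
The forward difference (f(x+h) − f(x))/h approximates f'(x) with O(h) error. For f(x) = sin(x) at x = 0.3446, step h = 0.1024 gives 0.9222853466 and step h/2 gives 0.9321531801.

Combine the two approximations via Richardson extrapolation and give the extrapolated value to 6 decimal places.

0.942021

The method has order 1: 2^1 = 2.
A(h/2) − A(h) = 0.9321531801 − 0.9222853466 = 0.0098678335
Correction (A(h/2) − A(h))/(2 − 1) = 0.0098678335/1 = 0.0098678335
R = 0.9321531801 + 0.0098678335 = 0.9420210136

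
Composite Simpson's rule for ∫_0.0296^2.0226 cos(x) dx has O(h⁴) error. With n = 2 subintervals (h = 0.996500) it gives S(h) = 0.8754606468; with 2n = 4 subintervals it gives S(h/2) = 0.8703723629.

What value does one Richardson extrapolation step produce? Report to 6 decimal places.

0.870033

With r = 4 the leading error scales as h^4, so the weight is 2^4 = 16.
Numerator 16×A(h/2) − A(h) = 16×0.8703723629 − 0.8754606468 = 13.0504971596
(16×0.8703723629 − 0.8754606468)/(16 − 1) = 0.8700331440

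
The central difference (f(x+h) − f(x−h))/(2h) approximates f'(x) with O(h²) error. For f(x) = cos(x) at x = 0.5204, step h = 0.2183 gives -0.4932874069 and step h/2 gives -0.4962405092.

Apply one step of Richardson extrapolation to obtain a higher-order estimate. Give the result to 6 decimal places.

With r = 2 the leading error scales as h^2, so the weight is 2^2 = 4.
2^2×A(h/2) = -1.9849620368; minus A(h) gives -1.4916746299.
R = (-1.4916746299)/3 = -0.4972248766

-0.497225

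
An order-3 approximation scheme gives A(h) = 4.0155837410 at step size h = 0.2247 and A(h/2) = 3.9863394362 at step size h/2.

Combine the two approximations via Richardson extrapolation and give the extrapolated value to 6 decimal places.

3.982162

Method order is 3; weight 2^3 = 8.
8*3.9863394362 − 4.0155837410 = 27.8751317486
Extrapolated: 27.8751317486 / 7 = 3.9821616784
Shift from A(h/2): −0.0041777578.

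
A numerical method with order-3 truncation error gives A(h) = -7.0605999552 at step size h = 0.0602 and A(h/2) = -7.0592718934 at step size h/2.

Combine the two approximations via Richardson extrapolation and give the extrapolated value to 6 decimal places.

-7.059082

Error is O(h^3); halving h shrinks it by 2^3 = 8.
2^3 × A(h/2) = -56.4741751472; minus A(h) gives -49.4135751920.
Divide by 2^3 − 1 = 7.
R = (-49.4135751920)/7 = -7.0590821703
Shift from A(h/2): +0.0001897231.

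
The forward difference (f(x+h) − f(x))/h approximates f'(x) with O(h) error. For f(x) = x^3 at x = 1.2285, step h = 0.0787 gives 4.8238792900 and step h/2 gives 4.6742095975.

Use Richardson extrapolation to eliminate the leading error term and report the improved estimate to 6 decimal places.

4.524540

r = 1: numerator weight 2, denominator 1.
2*4.6742095975 = 9.3484191950; subtract 4.8238792900 → 4.5245399050
(2*4.6742095975 − 4.8238792900)/(2 − 1) = 4.5245399050
Gap between inputs: 1.497e-01; correction applied: −0.1496696925.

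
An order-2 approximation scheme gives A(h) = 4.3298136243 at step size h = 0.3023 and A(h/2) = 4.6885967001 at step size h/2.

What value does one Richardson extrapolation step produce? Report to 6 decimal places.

With r = 2 the leading error scales as h^2, so the weight is 2^2 = 4.
Weighted: 18.7543868004 − 4.3298136243 = 14.4245731761
Divide by 2^2 − 1 = 3.
Result: 4.8081910587

4.808191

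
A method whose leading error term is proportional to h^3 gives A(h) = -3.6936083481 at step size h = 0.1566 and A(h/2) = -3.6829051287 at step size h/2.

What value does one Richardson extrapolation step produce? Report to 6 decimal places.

-3.681376

The method has order 3: 2^3 = 8.
8×(-3.6829051287) = -29.4632410296; subtract (-3.6936083481) → -25.7696326815
Divide by 2^3 − 1 = 7.
(-25.7696326815) ÷ 7 = -3.6813760974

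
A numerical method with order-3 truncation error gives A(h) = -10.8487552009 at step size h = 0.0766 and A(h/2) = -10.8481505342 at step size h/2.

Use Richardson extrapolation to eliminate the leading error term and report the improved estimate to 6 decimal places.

-10.848064

Method order is 3; weight 2^3 = 8.
8×(-10.8481505342) − (-10.8487552009) = -75.9364490727
(8×(-10.8481505342) − (-10.8487552009))/(8 − 1) = -10.8480641532
Gap between inputs: 6.047e-04; correction applied: +0.0000863810.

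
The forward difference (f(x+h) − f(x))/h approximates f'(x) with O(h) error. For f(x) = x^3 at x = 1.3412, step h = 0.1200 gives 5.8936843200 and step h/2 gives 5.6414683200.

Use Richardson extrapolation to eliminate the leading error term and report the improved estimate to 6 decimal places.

Method order is 1; weight 2^1 = 2.
Top: 2(5.6414683200) − (5.8936843200) = 5.3892523200
Extrapolated: 5.3892523200 / 1 = 5.3892523200

5.389252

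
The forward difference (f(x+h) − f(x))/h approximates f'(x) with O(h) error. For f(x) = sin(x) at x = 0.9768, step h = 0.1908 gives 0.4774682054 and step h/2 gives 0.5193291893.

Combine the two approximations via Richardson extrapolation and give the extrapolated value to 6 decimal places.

0.561190

Error is O(h^1); halving h shrinks it by 2^1 = 2.
Difference of the inputs: 0.5193291893 − 0.4774682054 = 0.0418609839
Correction (A(h/2) − A(h))/(2 − 1) = 0.0418609839/1 = 0.0418609839
R = 0.5193291893 + 0.0418609839 = 0.5611901732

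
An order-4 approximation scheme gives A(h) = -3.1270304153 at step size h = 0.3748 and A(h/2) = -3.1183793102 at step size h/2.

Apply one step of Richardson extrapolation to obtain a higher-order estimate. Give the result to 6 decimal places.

-3.117803

Leading term ∝ h^4; use weight 16 = 2^4.
Top: 16(-3.1183793102) − (-3.1270304153) = -46.7670385479
Denominator 16 − 1 = 15.
Result: -3.1178025699
Correction |R − A(h/2)| = 5.767e-04; gap |A(h/2) − A(h)| = 8.651e-03.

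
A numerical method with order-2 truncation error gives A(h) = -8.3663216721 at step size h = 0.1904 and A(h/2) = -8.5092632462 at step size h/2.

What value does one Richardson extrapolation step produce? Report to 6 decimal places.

r = 2: numerator weight 4, denominator 3.
Difference of the inputs: -8.5092632462 − (-8.3663216721) = -0.1429415741
Correction (A(h/2) − A(h))/(4 − 1) = (-0.1429415741)/3 = -0.0476471914
R = -8.5092632462 − 0.0476471914 = -8.5569104376

-8.556910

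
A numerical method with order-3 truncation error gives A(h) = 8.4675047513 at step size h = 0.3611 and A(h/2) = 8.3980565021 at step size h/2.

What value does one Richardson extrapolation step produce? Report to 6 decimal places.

8.388135

Error is O(h^3); halving h shrinks it by 2^3 = 8.
8·8.3980565021 − 8.4675047513 = 58.7169472655
Denominator 8 − 1 = 7.
So the Richardson estimate is 8.3881353236.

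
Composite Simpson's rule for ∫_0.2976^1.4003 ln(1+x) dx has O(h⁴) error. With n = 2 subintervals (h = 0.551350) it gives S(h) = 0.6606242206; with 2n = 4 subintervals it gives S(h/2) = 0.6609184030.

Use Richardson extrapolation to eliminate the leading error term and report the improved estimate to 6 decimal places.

The method has order 4: 2^4 = 16.
16 × 0.6609184030 = 10.5746944480; 10.5746944480 − 0.6606242206 = 9.9140702274
Denominator 16 − 1 = 15.
R = 9.9140702274/15 = 0.6609380152
Gap between inputs: 2.942e-04; correction applied: +0.0000196122.

0.660938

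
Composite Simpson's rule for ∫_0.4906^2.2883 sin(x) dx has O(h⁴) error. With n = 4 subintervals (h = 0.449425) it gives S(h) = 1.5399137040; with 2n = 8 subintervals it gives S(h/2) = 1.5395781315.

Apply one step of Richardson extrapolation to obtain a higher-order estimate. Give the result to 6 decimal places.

1.539556

Order 4 gives 2^r = 16 and 2^r − 1 = 15.
16×1.5395781315 − 1.5399137040 = 23.0933364000
Denominator 16 − 1 = 15.
So the Richardson estimate is 1.5395557600.
Gap between inputs: 3.356e-04; correction applied: −0.0000223715.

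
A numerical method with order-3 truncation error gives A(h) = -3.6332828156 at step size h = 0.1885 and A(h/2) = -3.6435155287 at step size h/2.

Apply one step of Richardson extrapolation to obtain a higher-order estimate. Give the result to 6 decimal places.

-3.644977

With r = 3 the leading error scales as h^3, so the weight is 2^3 = 8.
Numerator 8 × A(h/2) − A(h) = 8 × (-3.6435155287) − (-3.6332828156) = -25.5148414140
(8 × (-3.6435155287) − (-3.6332828156))/(8 − 1) = -3.6449773449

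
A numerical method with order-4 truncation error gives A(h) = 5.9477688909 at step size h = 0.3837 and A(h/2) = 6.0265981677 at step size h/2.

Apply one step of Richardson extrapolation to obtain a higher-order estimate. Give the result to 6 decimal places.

6.031853

Error is O(h^4); halving h shrinks it by 2^4 = 16.
16×6.0265981677 − 5.9477688909 = 90.4778017923
(16×6.0265981677 − 5.9477688909)/(16 − 1) = 6.0318534528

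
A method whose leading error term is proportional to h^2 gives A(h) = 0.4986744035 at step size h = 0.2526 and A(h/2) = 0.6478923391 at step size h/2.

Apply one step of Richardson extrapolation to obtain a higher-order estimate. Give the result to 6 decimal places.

Order 2 gives 2^r = 4 and 2^r − 1 = 3.
A(h/2) − A(h) = 0.6478923391 − 0.4986744035 = 0.1492179356
Correction (A(h/2) − A(h))/(4 − 1) = 0.1492179356/3 = 0.0497393119
R = A(h/2) + (A(h/2) − A(h))/3 = 0.6478923391 + 0.0497393119 = 0.6976316510
Gap between inputs: 1.492e-01; correction applied: +0.0497393119.

0.697632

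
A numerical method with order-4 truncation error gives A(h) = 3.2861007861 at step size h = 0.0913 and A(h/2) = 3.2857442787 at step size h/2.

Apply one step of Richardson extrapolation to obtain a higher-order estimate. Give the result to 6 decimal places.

Leading term ∝ h^4; use weight 16 = 2^4.
16·3.2857442787 = 52.5719084592; 52.5719084592 − 3.2861007861 = 49.2858076731
49.2858076731 ÷ 15 = 3.2857205115
Shift from A(h/2): −0.0000237672.

3.285721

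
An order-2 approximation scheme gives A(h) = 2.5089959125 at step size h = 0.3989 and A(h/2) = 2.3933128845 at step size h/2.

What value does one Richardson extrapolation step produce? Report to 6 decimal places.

r = 2: numerator weight 4, denominator 3.
4×2.3933128845 = 9.5732515380; subtract 2.5089959125 → 7.0642556255
Divide by 2^2 − 1 = 3.
R = 7.0642556255/3 = 2.3547518752

2.354752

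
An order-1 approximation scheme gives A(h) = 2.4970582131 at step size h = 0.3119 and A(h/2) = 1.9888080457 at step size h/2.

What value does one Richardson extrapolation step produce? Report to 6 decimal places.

With r = 1 the leading error scales as h^1, so the weight is 2^1 = 2.
Weighted: 3.9776160914 − 2.4970582131 = 1.4805578783
(2×1.9888080457 − 2.4970582131)/(2 − 1) = 1.4805578783

1.480558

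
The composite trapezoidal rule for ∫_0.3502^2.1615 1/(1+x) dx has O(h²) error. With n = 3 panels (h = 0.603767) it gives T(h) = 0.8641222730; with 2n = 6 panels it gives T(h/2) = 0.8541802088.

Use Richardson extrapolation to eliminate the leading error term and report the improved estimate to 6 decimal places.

0.850866

The method has order 2: 2^2 = 4.
2^2*A(h/2) = 3.4167208352; minus A(h) gives 2.5525985622.
Extrapolated: 2.5525985622 / 3 = 0.8508661874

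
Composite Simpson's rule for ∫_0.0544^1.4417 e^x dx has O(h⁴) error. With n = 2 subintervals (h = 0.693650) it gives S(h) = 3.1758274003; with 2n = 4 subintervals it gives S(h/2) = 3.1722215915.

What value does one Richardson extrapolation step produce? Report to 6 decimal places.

With r = 4 the leading error scales as h^4, so the weight is 2^4 = 16.
Numerator 16·A(h/2) − A(h) = 16·3.1722215915 − 3.1758274003 = 47.5797180637
Denominator 16 − 1 = 15.
(16·3.1722215915 − 3.1758274003)/(16 − 1) = 3.1719812042

3.171981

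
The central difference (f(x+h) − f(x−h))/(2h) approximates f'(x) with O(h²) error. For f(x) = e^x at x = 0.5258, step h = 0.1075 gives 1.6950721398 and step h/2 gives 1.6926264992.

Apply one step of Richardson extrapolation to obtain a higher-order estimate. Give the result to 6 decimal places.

The method has order 2: 2^2 = 4.
Numerator 4 × A(h/2) − A(h) = 4 × 1.6926264992 − 1.6950721398 = 5.0754338570
Denominator 4 − 1 = 3.
(4 × 1.6926264992 − 1.6950721398)/(4 − 1) = 1.6918112857
Gap between inputs: 2.446e-03; correction applied: −0.0008152135.

1.691811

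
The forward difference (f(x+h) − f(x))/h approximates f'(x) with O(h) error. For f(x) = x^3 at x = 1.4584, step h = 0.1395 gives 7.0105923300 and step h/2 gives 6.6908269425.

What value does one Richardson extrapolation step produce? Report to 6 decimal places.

6.371062

With r = 1 the leading error scales as h^1, so the weight is 2^1 = 2.
A(h/2) − A(h) = 6.6908269425 − 7.0105923300 = -0.3197653875
Divide by 2^1 − 1 = 1: (-0.3197653875)/1 = -0.3197653875
R = A(h/2) + (A(h/2) − A(h))/1 = 6.6908269425 − 0.3197653875 = 6.3710615550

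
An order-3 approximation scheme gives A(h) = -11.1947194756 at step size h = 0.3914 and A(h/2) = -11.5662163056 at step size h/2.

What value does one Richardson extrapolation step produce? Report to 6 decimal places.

-11.619287

With r = 3 the leading error scales as h^3, so the weight is 2^3 = 8.
8*(-11.5662163056) = -92.5297304448; subtract (-11.1947194756) → -81.3350109692
(-81.3350109692) ÷ 7 = -11.6192872813
Gap between inputs: 3.715e-01; correction applied: −0.0530709757.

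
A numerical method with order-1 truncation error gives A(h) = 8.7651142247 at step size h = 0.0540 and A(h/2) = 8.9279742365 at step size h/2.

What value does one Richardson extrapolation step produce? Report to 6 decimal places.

9.090834

The method has order 1: 2^1 = 2.
2 × 8.9279742365 = 17.8559484730; subtract 8.7651142247 → 9.0908342483
9.0908342483 ÷ 1 = 9.0908342483
Shift from A(h/2): +0.1628600118.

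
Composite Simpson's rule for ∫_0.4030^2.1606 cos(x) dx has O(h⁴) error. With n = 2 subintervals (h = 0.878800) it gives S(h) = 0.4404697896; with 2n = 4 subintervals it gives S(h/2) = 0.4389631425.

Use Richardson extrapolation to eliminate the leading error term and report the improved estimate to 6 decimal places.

r = 4: numerator weight 16, denominator 15.
Top: 16(0.4389631425) − (0.4404697896) = 6.5829404904
6.5829404904 ÷ 15 = 0.4388626994

0.438863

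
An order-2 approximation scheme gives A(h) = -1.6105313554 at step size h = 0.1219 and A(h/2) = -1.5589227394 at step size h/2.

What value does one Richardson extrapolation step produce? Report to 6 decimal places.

-1.541720

Order 2 gives 2^r = 4 and 2^r − 1 = 3.
Difference of the inputs: -1.5589227394 − (-1.6105313554) = 0.0516086160
Correction (A(h/2) − A(h))/(4 − 1) = 0.0516086160/3 = 0.0172028720
R = -1.5589227394 + 0.0172028720 = -1.5417198674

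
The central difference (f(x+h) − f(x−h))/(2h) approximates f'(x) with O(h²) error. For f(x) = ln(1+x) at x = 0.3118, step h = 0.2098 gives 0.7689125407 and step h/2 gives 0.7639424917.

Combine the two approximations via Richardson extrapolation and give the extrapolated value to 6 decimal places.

0.762286

With r = 2 the leading error scales as h^2, so the weight is 2^2 = 4.
4×0.7639424917 = 3.0557699668; 3.0557699668 − 0.7689125407 = 2.2868574261
Extrapolated: 2.2868574261 / 3 = 0.7622858087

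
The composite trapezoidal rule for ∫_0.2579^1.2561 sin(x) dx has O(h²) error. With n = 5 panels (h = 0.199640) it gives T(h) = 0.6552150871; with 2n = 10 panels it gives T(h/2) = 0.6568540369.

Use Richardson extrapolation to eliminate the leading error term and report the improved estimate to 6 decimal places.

0.657400

With r = 2 the leading error scales as h^2, so the weight is 2^2 = 4.
4*0.6568540369 − 0.6552150871 = 1.9722010605
1.9722010605 ÷ 3 = 0.6574003535
Gap between inputs: 1.639e-03; correction applied: +0.0005463166.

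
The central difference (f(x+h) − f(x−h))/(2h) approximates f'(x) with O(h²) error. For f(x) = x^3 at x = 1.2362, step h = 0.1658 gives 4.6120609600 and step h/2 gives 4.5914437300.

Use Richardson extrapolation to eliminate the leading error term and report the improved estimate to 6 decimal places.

Error is O(h^2); halving h shrinks it by 2^2 = 4.
Difference of the inputs: 4.5914437300 − 4.6120609600 = -0.0206172300
Divide by 2^2 − 1 = 3: (-0.0206172300)/3 = -0.0068724100
R = A(h/2) + (A(h/2) − A(h))/3 = 4.5914437300 − 0.0068724100 = 4.5845713200

4.584571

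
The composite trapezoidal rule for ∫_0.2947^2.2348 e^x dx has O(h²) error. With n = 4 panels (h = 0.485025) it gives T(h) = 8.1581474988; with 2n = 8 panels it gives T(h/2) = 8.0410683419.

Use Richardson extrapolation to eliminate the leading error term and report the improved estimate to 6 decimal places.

Leading term ∝ h^2; use weight 4 = 2^2.
4·8.0410683419 − 8.1581474988 = 24.0061258688
Divide by 2^2 − 1 = 3.
(4·8.0410683419 − 8.1581474988)/(4 − 1) = 8.0020419563

8.002042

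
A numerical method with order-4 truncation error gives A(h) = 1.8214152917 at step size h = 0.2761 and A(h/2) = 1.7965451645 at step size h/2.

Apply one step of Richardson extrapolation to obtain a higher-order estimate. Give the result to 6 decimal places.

r = 4, so 2^r = 16.
Weighted: 28.7447226320 − 1.8214152917 = 26.9233073403
26.9233073403 ÷ 15 = 1.7948871560

1.794887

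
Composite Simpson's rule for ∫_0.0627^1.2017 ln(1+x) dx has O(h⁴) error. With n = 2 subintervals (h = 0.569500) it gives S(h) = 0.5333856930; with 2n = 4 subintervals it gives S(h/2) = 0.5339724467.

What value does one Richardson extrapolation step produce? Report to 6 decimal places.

Leading term ∝ h^4; use weight 16 = 2^4.
16 × 0.5339724467 − 0.5333856930 = 8.0101734542
Divide by 2^4 − 1 = 15.
(16 × 0.5339724467 − 0.5333856930)/(16 − 1) = 0.5340115636
Correction |R − A(h/2)| = 3.912e-05; gap |A(h/2) − A(h)| = 5.868e-04.

0.534012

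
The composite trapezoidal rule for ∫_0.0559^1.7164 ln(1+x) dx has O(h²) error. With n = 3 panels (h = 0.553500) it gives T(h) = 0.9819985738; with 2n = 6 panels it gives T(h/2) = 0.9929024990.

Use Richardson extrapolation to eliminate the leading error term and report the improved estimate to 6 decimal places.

Order 2 gives 2^r = 4 and 2^r − 1 = 3.
Difference of the inputs: 0.9929024990 − 0.9819985738 = 0.0109039252
Divide by 2^2 − 1 = 3: 0.0109039252/3 = 0.0036346417
R = 0.9929024990 + 0.0036346417 = 0.9965371407

0.996537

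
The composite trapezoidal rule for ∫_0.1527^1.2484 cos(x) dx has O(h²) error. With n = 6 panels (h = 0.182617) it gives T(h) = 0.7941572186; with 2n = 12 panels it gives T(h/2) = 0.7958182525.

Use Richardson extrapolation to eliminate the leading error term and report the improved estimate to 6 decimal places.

0.796372

r = 2, so 2^r = 4.
Weighted: 3.1832730100 − 0.7941572186 = 2.3891157914
Divide by 2^2 − 1 = 3.
(4*0.7958182525 − 0.7941572186)/(4 − 1) = 0.7963719305
Correction |R − A(h/2)| = 5.537e-04; gap |A(h/2) − A(h)| = 1.661e-03.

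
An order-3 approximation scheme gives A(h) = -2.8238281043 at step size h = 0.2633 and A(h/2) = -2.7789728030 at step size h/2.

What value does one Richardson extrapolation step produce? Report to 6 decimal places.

Order 3 gives 2^r = 8 and 2^r − 1 = 7.
8×(-2.7789728030) = -22.2317824240; subtract (-2.8238281043) → -19.4079543197
Divide by 2^3 − 1 = 7.
So the Richardson estimate is -2.7725649028.

-2.772565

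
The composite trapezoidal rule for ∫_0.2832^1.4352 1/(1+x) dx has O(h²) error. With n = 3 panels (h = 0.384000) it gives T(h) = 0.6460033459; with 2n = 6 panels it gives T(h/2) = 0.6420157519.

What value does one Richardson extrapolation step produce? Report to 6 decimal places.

With r = 2 the leading error scales as h^2, so the weight is 2^2 = 4.
4·0.6420157519 = 2.5680630076; 2.5680630076 − 0.6460033459 = 1.9220596617
1.9220596617 ÷ 3 = 0.6406865539

0.640687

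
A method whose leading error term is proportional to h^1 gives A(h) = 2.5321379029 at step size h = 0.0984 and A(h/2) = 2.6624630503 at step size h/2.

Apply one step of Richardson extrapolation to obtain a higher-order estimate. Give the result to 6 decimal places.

Error is O(h^1); halving h shrinks it by 2^1 = 2.
2×2.6624630503 − 2.5321379029 = 2.7927881977
Divide by 2^1 − 1 = 1.
2.7927881977 ÷ 1 = 2.7927881977
Shift from A(h/2): +0.1303251474.

2.792788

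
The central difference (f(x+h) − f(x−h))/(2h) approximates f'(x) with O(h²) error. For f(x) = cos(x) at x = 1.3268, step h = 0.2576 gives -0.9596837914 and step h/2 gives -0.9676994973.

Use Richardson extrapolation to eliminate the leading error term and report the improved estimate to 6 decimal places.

-0.970371

With r = 2 the leading error scales as h^2, so the weight is 2^2 = 4.
4·(-0.9676994973) = -3.8707979892; (-3.8707979892) − (-0.9596837914) = -2.9111141978
Denominator 4 − 1 = 3.
R = (-2.9111141978)/3 = -0.9703713993
Gap between inputs: 8.016e-03; correction applied: −0.0026719020.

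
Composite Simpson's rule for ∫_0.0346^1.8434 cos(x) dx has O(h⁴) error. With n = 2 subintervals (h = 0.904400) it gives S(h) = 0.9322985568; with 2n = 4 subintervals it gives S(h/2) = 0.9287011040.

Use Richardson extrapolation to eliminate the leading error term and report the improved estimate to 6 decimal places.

r = 4, so 2^r = 16.
Numerator 16*A(h/2) − A(h) = 16*0.9287011040 − 0.9322985568 = 13.9269191072
R = 13.9269191072/15 = 0.9284612738

0.928461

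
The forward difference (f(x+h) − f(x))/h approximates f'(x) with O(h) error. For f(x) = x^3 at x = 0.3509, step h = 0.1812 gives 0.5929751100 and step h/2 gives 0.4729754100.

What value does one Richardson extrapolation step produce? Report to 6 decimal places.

0.352976

Order 1 gives 2^r = 2 and 2^r − 1 = 1.
2 × 0.4729754100 = 0.9459508200; 0.9459508200 − 0.5929751100 = 0.3529757100
Denominator 2 − 1 = 1.
Result: 0.3529757100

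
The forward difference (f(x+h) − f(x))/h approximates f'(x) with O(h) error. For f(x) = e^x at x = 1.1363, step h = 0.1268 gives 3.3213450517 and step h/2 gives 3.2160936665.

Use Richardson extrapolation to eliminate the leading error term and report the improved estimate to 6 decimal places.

With r = 1 the leading error scales as h^1, so the weight is 2^1 = 2.
2·3.2160936665 = 6.4321873330; 6.4321873330 − 3.3213450517 = 3.1108422813
R = 3.1108422813/1 = 3.1108422813
Correction |R − A(h/2)| = 1.053e-01; gap |A(h/2) − A(h)| = 1.053e-01.

3.110842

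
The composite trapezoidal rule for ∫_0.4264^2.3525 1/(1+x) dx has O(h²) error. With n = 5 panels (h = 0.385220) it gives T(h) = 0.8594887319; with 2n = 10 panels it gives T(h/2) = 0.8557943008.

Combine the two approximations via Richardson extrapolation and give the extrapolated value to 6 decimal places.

0.854563

r = 2, so 2^r = 4.
Numerator 4·A(h/2) − A(h) = 4·0.8557943008 − 0.8594887319 = 2.5636884713
Extrapolated: 2.5636884713 / 3 = 0.8545628238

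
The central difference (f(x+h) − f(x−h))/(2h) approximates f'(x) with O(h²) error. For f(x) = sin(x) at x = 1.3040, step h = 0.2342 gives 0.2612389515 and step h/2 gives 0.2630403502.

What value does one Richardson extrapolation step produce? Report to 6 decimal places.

Error is O(h^2); halving h shrinks it by 2^2 = 4.
Numerator 4×A(h/2) − A(h) = 4×0.2630403502 − 0.2612389515 = 0.7909224493
0.7909224493 ÷ 3 = 0.2636408164
Correction |R − A(h/2)| = 6.005e-04; gap |A(h/2) − A(h)| = 1.801e-03.

0.263641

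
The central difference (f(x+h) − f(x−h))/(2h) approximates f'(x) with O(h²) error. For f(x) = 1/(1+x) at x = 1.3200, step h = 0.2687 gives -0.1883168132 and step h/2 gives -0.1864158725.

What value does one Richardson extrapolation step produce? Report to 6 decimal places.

The method has order 2: 2^2 = 4.
Numerator 4×A(h/2) − A(h) = 4×(-0.1864158725) − (-0.1883168132) = -0.5573466768
(-0.5573466768) ÷ 3 = -0.1857822256

-0.185782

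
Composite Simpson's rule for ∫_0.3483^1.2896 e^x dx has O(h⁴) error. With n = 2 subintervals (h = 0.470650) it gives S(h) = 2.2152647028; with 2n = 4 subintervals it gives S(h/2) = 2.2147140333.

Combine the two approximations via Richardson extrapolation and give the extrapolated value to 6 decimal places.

The method has order 4: 2^4 = 16.
2^4×A(h/2) = 35.4354245328; minus A(h) gives 33.2201598300.
Divide by 2^4 − 1 = 15.
Result: 2.2146773220

2.214677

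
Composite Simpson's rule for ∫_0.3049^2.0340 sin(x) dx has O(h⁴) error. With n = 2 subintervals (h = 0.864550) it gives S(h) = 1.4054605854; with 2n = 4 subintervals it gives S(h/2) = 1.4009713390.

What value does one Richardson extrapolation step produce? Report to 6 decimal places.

Error is O(h^4); halving h shrinks it by 2^4 = 16.
16*1.4009713390 = 22.4155414240; 22.4155414240 − 1.4054605854 = 21.0100808386
21.0100808386 ÷ 15 = 1.4006720559

1.400672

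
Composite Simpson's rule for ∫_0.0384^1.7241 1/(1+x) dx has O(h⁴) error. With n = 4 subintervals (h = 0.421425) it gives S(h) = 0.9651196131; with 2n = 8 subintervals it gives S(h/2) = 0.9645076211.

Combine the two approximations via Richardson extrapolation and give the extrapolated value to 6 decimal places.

Leading term ∝ h^4; use weight 16 = 2^4.
Top: 16(0.9645076211) − (0.9651196131) = 14.4670023245
R = 14.4670023245/15 = 0.9644668216

0.964467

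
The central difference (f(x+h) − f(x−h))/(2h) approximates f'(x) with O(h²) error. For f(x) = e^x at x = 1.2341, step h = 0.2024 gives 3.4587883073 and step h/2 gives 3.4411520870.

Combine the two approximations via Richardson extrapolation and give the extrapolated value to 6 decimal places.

3.435273

Order 2 gives 2^r = 4 and 2^r − 1 = 3.
Weighted: 13.7646083480 − 3.4587883073 = 10.3058200407
R = 10.3058200407/3 = 3.4352733469
Gap between inputs: 1.764e-02; correction applied: −0.0058787401.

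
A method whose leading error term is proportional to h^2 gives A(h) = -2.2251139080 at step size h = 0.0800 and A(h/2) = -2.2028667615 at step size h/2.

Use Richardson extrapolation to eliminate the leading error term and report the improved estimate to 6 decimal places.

Error is O(h^2); halving h shrinks it by 2^2 = 4.
Top: 4(-2.2028667615) − (-2.2251139080) = -6.5863531380
Extrapolated: (-6.5863531380) / 3 = -2.1954510460

-2.195451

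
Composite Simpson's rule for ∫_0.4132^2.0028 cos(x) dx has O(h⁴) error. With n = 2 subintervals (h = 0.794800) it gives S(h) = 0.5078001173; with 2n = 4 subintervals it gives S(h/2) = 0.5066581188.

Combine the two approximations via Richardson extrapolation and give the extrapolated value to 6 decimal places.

Method order is 4; weight 2^4 = 16.
Difference of the inputs: 0.5066581188 − 0.5078001173 = -0.0011419985
Correction (A(h/2) − A(h))/(16 − 1) = (-0.0011419985)/15 = -0.0000761332
R = A(h/2) + (A(h/2) − A(h))/15 = 0.5066581188 − 0.0000761332 = 0.5065819856

0.506582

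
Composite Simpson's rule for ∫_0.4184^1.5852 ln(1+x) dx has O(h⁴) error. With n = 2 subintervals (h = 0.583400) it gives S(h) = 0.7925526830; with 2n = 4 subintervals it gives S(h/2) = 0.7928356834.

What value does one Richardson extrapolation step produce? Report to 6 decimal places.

The method has order 4: 2^4 = 16.
2^4×A(h/2) = 12.6853709344; minus A(h) gives 11.8928182514.
11.8928182514 ÷ 15 = 0.7928545501
Gap between inputs: 2.830e-04; correction applied: +0.0000188667.

0.792855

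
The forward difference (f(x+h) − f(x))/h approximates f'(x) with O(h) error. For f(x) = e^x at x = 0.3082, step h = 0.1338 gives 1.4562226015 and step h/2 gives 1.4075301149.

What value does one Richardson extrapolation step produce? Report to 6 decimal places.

With r = 1 the leading error scales as h^1, so the weight is 2^1 = 2.
2*1.4075301149 = 2.8150602298; subtract 1.4562226015 → 1.3588376283
Denominator 2 − 1 = 1.
Result: 1.3588376283
Shift from A(h/2): −0.0486924866.

1.358838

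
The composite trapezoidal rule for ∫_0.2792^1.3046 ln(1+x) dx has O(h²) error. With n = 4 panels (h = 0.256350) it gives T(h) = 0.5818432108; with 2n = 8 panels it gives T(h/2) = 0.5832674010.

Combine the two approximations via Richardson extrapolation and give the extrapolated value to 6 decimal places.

Error is O(h^2); halving h shrinks it by 2^2 = 4.
Top: 4(0.5832674010) − (0.5818432108) = 1.7512263932
Denominator 4 − 1 = 3.
So the Richardson estimate is 0.5837421311.

0.583742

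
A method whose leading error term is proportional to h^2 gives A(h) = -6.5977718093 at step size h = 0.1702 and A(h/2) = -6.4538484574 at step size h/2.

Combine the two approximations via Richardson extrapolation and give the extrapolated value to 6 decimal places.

-6.405874

r = 2, so 2^r = 4.
Weighted: (-25.8153938296) − (-6.5977718093) = -19.2176220203
(4*(-6.4538484574) − (-6.5977718093))/(4 − 1) = -6.4058740068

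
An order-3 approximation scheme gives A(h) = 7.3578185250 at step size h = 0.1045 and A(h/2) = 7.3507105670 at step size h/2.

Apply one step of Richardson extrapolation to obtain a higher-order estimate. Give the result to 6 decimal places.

r = 3: numerator weight 8, denominator 7.
2^3×A(h/2) = 58.8056845360; minus A(h) gives 51.4478660110.
Extrapolated: 51.4478660110 / 7 = 7.3496951444

7.349695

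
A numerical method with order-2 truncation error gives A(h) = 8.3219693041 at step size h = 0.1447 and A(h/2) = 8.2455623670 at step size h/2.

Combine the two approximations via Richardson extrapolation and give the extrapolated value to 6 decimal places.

8.220093

Error is O(h^2); halving h shrinks it by 2^2 = 4.
4 × 8.2455623670 = 32.9822494680; subtract 8.3219693041 → 24.6602801639
R = 24.6602801639/3 = 8.2200933880
Shift from A(h/2): −0.0254689790.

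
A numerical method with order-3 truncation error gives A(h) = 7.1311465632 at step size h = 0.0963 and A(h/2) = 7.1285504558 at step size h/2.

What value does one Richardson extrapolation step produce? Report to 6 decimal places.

r = 3: numerator weight 8, denominator 7.
A(h/2) − A(h) = 7.1285504558 − 7.1311465632 = -0.0025961074
Correction (A(h/2) − A(h))/(8 − 1) = (-0.0025961074)/7 = -0.0003708725
R = A(h/2) + (A(h/2) − A(h))/7 = 7.1285504558 − 0.0003708725 = 7.1281795833
Shift from A(h/2): −0.0003708725.

7.128180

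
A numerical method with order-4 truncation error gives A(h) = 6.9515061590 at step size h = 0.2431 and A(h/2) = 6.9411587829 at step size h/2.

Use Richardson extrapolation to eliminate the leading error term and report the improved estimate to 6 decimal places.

Leading term ∝ h^4; use weight 16 = 2^4.
Weighted: 111.0585405264 − 6.9515061590 = 104.1070343674
Divide by 2^4 − 1 = 15.
104.1070343674 ÷ 15 = 6.9404689578
Shift from A(h/2): −0.0006898251.

6.940469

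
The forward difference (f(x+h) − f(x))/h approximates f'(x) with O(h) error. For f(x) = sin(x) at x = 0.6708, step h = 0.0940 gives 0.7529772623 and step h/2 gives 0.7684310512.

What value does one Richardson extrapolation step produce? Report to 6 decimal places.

Method order is 1; weight 2^1 = 2.
Difference of the inputs: 0.7684310512 − 0.7529772623 = 0.0154537889
Correction (A(h/2) − A(h))/(2 − 1) = 0.0154537889/1 = 0.0154537889
R = A(h/2) + (A(h/2) − A(h))/1 = 0.7684310512 + 0.0154537889 = 0.7838848401
Shift from A(h/2): +0.0154537889.

0.783885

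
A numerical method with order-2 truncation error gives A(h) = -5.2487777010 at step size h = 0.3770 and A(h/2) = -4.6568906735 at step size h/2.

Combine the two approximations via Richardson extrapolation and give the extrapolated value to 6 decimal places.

-4.459595

With r = 2 the leading error scales as h^2, so the weight is 2^2 = 4.
Numerator 4·A(h/2) − A(h) = 4·(-4.6568906735) − (-5.2487777010) = -13.3787849930
Denominator 4 − 1 = 3.
(-13.3787849930) ÷ 3 = -4.4595949977
Shift from A(h/2): +0.1972956758.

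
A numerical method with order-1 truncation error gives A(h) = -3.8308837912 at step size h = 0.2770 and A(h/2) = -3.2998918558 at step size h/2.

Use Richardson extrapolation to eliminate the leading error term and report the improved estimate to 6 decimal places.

r = 1, so 2^r = 2.
2×(-3.2998918558) − (-3.8308837912) = -2.7688999204
Divide by 2^1 − 1 = 1.
So the Richardson estimate is -2.7688999204.
Correction |R − A(h/2)| = 5.310e-01; gap |A(h/2) − A(h)| = 5.310e-01.

-2.768900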